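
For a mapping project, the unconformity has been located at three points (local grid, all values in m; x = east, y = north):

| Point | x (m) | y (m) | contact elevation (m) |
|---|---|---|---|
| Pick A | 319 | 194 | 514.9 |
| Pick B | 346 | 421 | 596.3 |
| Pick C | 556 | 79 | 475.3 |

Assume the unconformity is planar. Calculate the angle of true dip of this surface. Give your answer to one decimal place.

Let the plane be z = a·x + b·y + c.
Pick B−Pick A: 27a + 227b = 81.4;  Pick C−Pick A: 237a − 115b = −39.6.
Solving gives a = 0.00653, b = 0.35781.
Gradient magnitude |∇z| = √(a² + b²) = √(0.00004 + 0.12803) = 0.35787.
True dip = arctan(0.35787) = 19.7°, dipping toward S (azimuth ≈ 181°).

19.7°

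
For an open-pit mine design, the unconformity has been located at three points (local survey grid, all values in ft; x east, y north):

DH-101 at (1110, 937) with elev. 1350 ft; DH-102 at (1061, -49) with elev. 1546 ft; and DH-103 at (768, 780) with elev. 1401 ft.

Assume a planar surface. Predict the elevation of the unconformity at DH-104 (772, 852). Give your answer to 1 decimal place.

1386.7 ft

Let the plane be z = a·x + b·y + c.
DH-102−DH-101: −49a − 986b = 196;  DH-103−DH-101: −342a − 157b = 51.
Solving gives a = −0.059220, b = −0.195840.
Then c = 1350 − a·1110 − b·937 = 1599.24.
At (772, 852): z = −45.7 − 166.9 + 1599.24 = 1386.7 ft.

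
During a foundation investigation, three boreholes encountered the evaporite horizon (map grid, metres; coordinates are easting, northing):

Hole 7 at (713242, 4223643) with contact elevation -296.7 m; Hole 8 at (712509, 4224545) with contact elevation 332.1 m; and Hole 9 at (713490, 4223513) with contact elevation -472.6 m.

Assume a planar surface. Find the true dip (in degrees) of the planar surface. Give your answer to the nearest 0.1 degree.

Two edge vectors: Hole 7→Hole 8 = (-733, 902, 628.8), Hole 7→Hole 9 = (248, -130, -175.9).
Normal n = (Hole 7→Hole 8) × (Hole 7→Hole 9) = (-76917.8, 27007.7, -128406).
So ∂z/∂easting = −n_x/n_z = −0.59902 and ∂z/∂northing = −n_y/n_z = 0.21033.
Gradient magnitude |∇z| = √(a² + b²) = √(0.35883 + 0.04424) = 0.63487.
True dip = arctan(0.63487) = 32.4°, dipping toward ESE (azimuth ≈ 109°).

32.4°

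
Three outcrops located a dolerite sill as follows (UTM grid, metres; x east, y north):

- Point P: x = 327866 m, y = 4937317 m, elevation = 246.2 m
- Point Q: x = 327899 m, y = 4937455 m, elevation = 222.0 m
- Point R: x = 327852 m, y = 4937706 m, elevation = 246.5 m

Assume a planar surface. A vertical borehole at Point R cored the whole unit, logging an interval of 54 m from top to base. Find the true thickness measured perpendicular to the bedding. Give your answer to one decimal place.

Two edge vectors: Point P→Point Q = (33, 138, -24.2), Point P→Point R = (-14, 389, 0.3).
Normal n = (Point P→Point Q) × (Point P→Point R) = (9455.2, 328.9, 14769).
So ∂z/∂x = −n_x/n_z = −0.64021 and ∂z/∂y = −n_y/n_z = −0.02227.
|∇z| = √(a²+b²) = 0.64059, so dip δ = arctan(0.64059) = 32.64°.
True thickness = vertical thickness × cos δ = 54 × cos 32.64° = 45.5 m.

45.5 m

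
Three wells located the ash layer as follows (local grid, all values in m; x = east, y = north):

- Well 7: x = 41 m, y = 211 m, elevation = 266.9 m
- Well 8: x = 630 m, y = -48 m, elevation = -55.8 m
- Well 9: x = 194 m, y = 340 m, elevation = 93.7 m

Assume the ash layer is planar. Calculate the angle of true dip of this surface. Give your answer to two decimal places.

41.21°

Let the plane be z = a·x + b·y + c.
Well 8−Well 7: 589a − 259b = −322.7;  Well 9−Well 7: 153a + 129b = −173.2.
Solving gives a = −0.74811, b = −0.45535.
Gradient magnitude |∇z| = √(a² + b²) = √(0.55966 + 0.20734) = 0.87579.
True dip = arctan(0.87579) = 41.21°, dipping toward ENE (azimuth ≈ 059°).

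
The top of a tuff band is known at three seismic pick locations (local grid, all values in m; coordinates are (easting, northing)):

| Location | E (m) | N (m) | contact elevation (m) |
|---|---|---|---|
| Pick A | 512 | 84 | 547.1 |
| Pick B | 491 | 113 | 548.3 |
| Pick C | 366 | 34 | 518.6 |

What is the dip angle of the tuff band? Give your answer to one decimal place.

Two edge vectors: Pick A→Pick B = (-21, 29, 1.2), Pick A→Pick C = (-146, -50, -28.5).
Normal n = (Pick A→Pick B) × (Pick A→Pick C) = (-766.5, -773.7, 5284).
So ∂z/∂E = −n_x/n_z = 0.14506 and ∂z/∂N = −n_y/n_z = 0.14642.
Gradient magnitude |∇z| = √(a² + b²) = √(0.02104 + 0.02144) = 0.20611.
True dip = arctan(0.20611) = 11.6°, dipping toward SW (azimuth ≈ 225°).

11.6°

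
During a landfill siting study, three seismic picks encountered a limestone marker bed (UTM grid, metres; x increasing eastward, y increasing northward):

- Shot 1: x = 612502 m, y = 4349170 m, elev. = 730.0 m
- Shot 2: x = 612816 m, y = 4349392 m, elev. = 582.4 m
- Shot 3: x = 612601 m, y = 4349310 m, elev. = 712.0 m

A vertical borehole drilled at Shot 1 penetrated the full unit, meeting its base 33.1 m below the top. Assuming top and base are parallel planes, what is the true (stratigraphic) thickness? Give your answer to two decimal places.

25.09 m

Let the plane be z = a·x + b·y + c.
Shot 2−Shot 1: 314a + 222b = −147.6;  Shot 3−Shot 1: 99a + 140b = −18.
Solving gives a = −0.75826, b = 0.40762.
|∇z| = √(a²+b²) = 0.86088, so dip δ = arctan(0.86088) = 40.72°.
True thickness = vertical thickness × cos δ = 33.1 × cos 40.72° = 25.09 m.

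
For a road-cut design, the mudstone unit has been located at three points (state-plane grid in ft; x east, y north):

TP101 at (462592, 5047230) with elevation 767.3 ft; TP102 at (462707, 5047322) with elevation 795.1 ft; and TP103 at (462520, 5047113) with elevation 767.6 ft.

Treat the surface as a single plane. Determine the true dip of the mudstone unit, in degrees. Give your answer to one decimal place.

29.5°

Two edge vectors: TP101→TP102 = (115, 92, 27.8), TP101→TP103 = (-72, -117, 0.3).
Normal n = (TP101→TP102) × (TP101→TP103) = (3280.2, -2036.1, -6831).
So ∂z/∂x = −n_x/n_z = 0.48019 and ∂z/∂y = −n_y/n_z = −0.29807.
Gradient magnitude |∇z| = √(a² + b²) = √(0.23059 + 0.08884) = 0.56518.
True dip = arctan(0.56518) = 29.5°, dipping toward WNW (azimuth ≈ 302°).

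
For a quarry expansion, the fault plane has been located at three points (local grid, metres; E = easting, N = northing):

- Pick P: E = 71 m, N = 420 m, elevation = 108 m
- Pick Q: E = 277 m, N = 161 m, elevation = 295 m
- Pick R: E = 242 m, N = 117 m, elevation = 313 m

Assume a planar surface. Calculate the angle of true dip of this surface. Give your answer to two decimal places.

30.91°

Two edge vectors: Pick P→Pick Q = (206, -259, 187), Pick P→Pick R = (171, -303, 205).
Normal n = (Pick P→Pick Q) × (Pick P→Pick R) = (3566, -10253, -18129).
So ∂z/∂E = −n_x/n_z = 0.19670 and ∂z/∂N = −n_y/n_z = −0.56556.
Gradient magnitude |∇z| = √(a² + b²) = √(0.03869 + 0.31986) = 0.59879.
True dip = arctan(0.59879) = 30.91°, dipping toward NNW (azimuth ≈ 341°).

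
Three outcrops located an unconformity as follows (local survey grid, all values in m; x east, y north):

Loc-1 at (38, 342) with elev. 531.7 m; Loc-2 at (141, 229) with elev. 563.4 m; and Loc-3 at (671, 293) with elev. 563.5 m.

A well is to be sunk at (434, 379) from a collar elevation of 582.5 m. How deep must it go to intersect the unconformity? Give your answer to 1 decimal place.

Let the plane be z = a·x + b·y + c.
Loc-2−Loc-1: 103a − 113b = 31.7;  Loc-3−Loc-1: 633a − 49b = 31.8.
Solving gives a = 0.03069, b = −0.25256.
Then c = 531.7 − a·38 − b·342 = 616.91.
At (434, 379): z_contact = 13.32 − 95.72 + 616.91 = 534.51 m.
Depth below ground = 582.5 − 534.51 = 48.0 m.

48.0 m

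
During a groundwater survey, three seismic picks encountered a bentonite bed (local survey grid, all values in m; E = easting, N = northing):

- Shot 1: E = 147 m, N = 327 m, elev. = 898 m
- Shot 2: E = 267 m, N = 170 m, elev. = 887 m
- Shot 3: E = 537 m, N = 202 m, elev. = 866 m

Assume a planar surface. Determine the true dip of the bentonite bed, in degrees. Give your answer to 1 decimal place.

Two edge vectors: Shot 1→Shot 2 = (120, -157, -11), Shot 1→Shot 3 = (390, -125, -32).
Normal n = (Shot 1→Shot 2) × (Shot 1→Shot 3) = (3649, -450, 46230).
So ∂z/∂E = −n_x/n_z = −0.07893 and ∂z/∂N = −n_y/n_z = 0.00973.
Gradient magnitude |∇z| = √(a² + b²) = √(0.00623 + 0.00009) = 0.07953.
True dip = arctan(0.07953) = 4.5°, dipping toward E (azimuth ≈ 097°).

4.5°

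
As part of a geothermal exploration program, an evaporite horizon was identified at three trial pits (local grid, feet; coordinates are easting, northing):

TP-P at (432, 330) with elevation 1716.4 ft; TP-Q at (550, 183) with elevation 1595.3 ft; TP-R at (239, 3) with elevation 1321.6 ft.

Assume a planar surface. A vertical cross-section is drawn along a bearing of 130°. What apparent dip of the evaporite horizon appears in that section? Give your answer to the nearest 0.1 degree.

Let the plane be z = a·easting + b·northing + c.
TP-Q−TP-P: 118a − 147b = −121.1;  TP-R−TP-P: −193a − 327b = −394.8.
Solving gives a = 0.27534, b = 1.04483.
Unit vector along 130° is (sin 130°, cos 130°) = (0.7660, -0.6428).
Slope in that direction = a·(0.7660) + b·(-0.6428) = −0.46068.
Apparent dip = arctan|0.46068| = 24.7° (true dip is 47.2°, so apparent ≤ true as expected).

24.7°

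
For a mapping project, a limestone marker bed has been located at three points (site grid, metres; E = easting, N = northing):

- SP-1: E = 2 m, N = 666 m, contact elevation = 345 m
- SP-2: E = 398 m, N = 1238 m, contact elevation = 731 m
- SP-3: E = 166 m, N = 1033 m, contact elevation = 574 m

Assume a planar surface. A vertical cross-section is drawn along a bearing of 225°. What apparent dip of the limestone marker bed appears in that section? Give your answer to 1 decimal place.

27.6°

Let the plane be z = a·E + b·N + c.
SP-2−SP-1: 396a + 572b = 386;  SP-3−SP-1: 164a + 367b = 229.
Solving gives a = 0.20717, b = 0.53140.
Unit vector along 225° is (sin 225°, cos 225°) = (-0.7071, -0.7071).
Slope in that direction = a·(-0.7071) + b·(-0.7071) = −0.52225.
Apparent dip = arctan|0.52225| = 27.6° (true dip is 29.7°, so apparent ≤ true as expected).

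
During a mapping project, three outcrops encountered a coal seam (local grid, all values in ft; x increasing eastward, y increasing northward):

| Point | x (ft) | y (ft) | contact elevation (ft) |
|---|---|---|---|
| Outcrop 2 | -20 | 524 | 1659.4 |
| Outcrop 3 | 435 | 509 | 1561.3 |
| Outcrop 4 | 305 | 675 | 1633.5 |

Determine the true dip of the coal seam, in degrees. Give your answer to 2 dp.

Let the plane be z = a·x + b·y + c.
Outcrop 3−Outcrop 2: 455a − 15b = −98.1;  Outcrop 4−Outcrop 2: 325a + 151b = −25.9.
Solving gives a = −0.20660, b = 0.27314.
Gradient magnitude |∇z| = √(a² + b²) = √(0.04268 + 0.07461) = 0.34248.
True dip = arctan(0.34248) = 18.91°, dipping toward SE (azimuth ≈ 143°).

18.91°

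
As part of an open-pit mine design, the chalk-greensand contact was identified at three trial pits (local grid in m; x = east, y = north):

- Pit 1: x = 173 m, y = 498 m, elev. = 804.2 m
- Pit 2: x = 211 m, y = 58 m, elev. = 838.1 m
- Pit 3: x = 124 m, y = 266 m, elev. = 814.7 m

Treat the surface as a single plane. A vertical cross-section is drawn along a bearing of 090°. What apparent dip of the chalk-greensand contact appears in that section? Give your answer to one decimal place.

Let the plane be z = a·x + b·y + c.
Pit 2−Pit 1: 38a − 440b = 33.9;  Pit 3−Pit 1: −49a − 232b = 10.5.
Solving gives a = 0.10682, b = −0.06782.
Unit vector along 090° is (sin 90°, cos 90°) = (1.0000, 0.0000).
Slope in that direction = a·(1.0000) + b·(0.0000) = 0.10682.
Apparent dip = arctan|0.10682| = 6.1° (true dip is 7.2°, so apparent ≤ true as expected).

6.1°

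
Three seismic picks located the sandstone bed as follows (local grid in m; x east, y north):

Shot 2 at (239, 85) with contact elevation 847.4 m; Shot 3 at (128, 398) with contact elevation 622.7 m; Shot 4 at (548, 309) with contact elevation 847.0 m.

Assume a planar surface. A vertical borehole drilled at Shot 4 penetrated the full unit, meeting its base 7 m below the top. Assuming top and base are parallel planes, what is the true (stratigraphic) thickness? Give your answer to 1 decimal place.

Let the plane be z = a·x + b·y + c.
Shot 3−Shot 2: −111a + 313b = −224.7;  Shot 4−Shot 2: 309a + 224b = −0.4.
Solving gives a = 0.41296, b = −0.57144.
|∇z| = √(a²+b²) = 0.70504, so dip δ = arctan(0.70504) = 35.19°.
True thickness = vertical thickness × cos δ = 7 × cos 35.19° = 5.7 m.

5.7 m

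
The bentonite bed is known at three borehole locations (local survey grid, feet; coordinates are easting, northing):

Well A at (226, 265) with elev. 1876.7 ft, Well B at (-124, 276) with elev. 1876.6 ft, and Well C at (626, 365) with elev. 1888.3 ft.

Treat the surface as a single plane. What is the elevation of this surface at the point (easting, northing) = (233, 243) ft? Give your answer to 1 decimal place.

Two edge vectors: Well A→Well B = (-350, 11, -0.1), Well A→Well C = (400, 100, 11.6).
Normal n = (Well A→Well B) × (Well A→Well C) = (137.6, 4020, -39400).
So ∂z/∂easting = −n_x/n_z = 0.00349 and ∂z/∂northing = −n_y/n_z = 0.10203.
Intercept c from Well A: 1876.7 − 0.79 − 27.04 = 1848.87.
At (233, 243): z = 0.8 + 24.8 + 1848.87 = 1874.5 ft.

1874.5 ft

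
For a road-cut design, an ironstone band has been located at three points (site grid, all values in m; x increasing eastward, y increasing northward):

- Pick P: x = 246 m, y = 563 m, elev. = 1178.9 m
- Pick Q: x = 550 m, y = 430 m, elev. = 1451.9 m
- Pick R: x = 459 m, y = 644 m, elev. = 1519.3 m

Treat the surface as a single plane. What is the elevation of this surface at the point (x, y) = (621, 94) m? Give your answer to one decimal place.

Let the plane be z = a·x + b·y + c.
Pick Q−Pick P: 304a − 133b = 273;  Pick R−Pick P: 213a + 81b = 340.4.
Solving gives a = 1.27257, b = 0.85609.
Then c = 1178.9 − a·246 − b·563 = 383.87.
At (621, 94): z = 790.3 + 80.5 + 383.87 = 1254.6 m.

1254.6 m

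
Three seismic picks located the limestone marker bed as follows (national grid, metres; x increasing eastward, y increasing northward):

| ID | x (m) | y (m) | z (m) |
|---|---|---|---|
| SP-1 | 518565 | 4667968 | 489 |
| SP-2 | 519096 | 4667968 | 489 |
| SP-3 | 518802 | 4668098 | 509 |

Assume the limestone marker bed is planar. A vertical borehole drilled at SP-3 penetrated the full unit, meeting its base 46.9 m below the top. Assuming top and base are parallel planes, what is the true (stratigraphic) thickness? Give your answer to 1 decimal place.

46.4 m

Let the plane be z = a·x + b·y + c.
SP-2−SP-1: 531a + 0b = 0;  SP-3−SP-1: 237a + 130b = 20.
Solving gives a = 0.00000, b = 0.15385.
|∇z| = √(a²+b²) = 0.15385, so dip δ = arctan(0.15385) = 8.75°.
True thickness = vertical thickness × cos δ = 46.9 × cos 8.75° = 46.4 m.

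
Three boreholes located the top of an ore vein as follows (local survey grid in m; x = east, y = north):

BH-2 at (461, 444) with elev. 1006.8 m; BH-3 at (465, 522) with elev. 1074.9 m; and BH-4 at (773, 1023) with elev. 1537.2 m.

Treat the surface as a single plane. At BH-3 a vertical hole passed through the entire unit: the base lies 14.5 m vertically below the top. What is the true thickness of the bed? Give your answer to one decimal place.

Two edge vectors: BH-2→BH-3 = (4, 78, 68.1), BH-2→BH-4 = (312, 579, 530.4).
Normal n = (BH-2→BH-3) × (BH-2→BH-4) = (1941.3, 19125.6, -22020).
So ∂z/∂x = −n_x/n_z = 0.08816 and ∂z/∂y = −n_y/n_z = 0.86856.
|∇z| = √(a²+b²) = 0.87302, so dip δ = arctan(0.87302) = 41.12°.
True thickness = vertical thickness × cos δ = 14.5 × cos 41.12° = 10.9 m.

10.9 m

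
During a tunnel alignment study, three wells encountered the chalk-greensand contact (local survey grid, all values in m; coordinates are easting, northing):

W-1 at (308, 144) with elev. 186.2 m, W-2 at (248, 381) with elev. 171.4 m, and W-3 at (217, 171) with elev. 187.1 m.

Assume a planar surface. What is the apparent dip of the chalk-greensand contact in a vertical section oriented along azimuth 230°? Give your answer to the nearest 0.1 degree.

Two edge vectors: W-1→W-2 = (-60, 237, -14.8), W-1→W-3 = (-91, 27, 0.9).
Normal n = (W-1→W-2) × (W-1→W-3) = (612.9, 1400.8, 19947).
So ∂z/∂easting = −n_x/n_z = −0.03073 and ∂z/∂northing = −n_y/n_z = −0.07023.
Unit vector along 230° is (sin 230°, cos 230°) = (-0.7660, -0.6428).
Slope in that direction = a·(-0.7660) + b·(-0.6428) = 0.06868.
Apparent dip = arctan|0.06868| = 3.9° (true dip is 4.4°, so apparent ≤ true as expected).

3.9°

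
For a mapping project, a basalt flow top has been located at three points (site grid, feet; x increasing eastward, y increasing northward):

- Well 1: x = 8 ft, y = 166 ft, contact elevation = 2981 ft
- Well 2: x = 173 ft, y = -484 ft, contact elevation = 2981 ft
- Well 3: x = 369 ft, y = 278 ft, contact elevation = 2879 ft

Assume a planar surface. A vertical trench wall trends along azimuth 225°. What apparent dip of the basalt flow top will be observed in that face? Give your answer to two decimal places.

Let the plane be z = a·x + b·y + c.
Well 2−Well 1: 165a − 650b = 0;  Well 3−Well 1: 361a + 112b = −102.
Solving gives a = −0.26192, b = −0.06649.
Unit vector along 225° is (sin 225°, cos 225°) = (-0.7071, -0.7071).
Slope in that direction = a·(-0.7071) + b·(-0.7071) = 0.23222.
Apparent dip = arctan|0.23222| = 13.07° (true dip is 15.1°, so apparent ≤ true as expected).

13.07°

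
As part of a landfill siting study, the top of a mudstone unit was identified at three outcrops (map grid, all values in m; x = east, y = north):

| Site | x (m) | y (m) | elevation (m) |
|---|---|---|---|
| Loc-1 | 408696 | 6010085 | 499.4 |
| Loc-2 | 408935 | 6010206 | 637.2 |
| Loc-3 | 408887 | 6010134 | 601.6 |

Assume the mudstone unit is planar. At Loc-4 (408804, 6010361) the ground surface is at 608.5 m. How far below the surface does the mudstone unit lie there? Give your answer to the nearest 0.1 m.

10.1 m

Let the plane be z = a·x + b·y + c.
Loc-2−Loc-1: 239a + 121b = 137.8;  Loc-3−Loc-1: 191a + 49b = 102.2.
Solving gives a = 0.492456140, b = 0.166140351.
Then c = 499.4 − a·408696 − b·6010085 = −1199283.09.
At (408804, 6010361): z_contact = 201318.04 + 998563.49 − 1199283.09 = 598.44 m.
Depth below ground = 608.5 − 598.44 = 10.1 m.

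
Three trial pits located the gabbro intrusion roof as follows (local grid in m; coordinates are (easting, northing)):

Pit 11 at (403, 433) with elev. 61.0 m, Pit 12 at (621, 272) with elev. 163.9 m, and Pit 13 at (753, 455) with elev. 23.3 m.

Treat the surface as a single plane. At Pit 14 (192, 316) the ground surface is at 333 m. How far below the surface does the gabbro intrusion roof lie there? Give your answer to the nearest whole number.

174 m

Let the plane be z = a·E + b·N + c.
Pit 12−Pit 11: 218a − 161b = 102.9;  Pit 13−Pit 11: 350a + 22b = −37.7.
Solving gives a = −0.06224, b = −0.72341.
Then c = 61 − a·403 − b·433 = 399.32.
At (192, 316): z_contact = −12.0 − 228.6 + 399.32 = 158.8 m.
Depth below ground = 333 − 158.8 = 174 m.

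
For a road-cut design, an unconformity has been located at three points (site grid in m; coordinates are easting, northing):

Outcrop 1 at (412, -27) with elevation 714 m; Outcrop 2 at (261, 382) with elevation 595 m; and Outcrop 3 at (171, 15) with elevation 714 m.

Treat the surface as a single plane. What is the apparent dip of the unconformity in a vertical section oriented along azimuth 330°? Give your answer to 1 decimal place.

Two edge vectors: Outcrop 1→Outcrop 2 = (-151, 409, -119), Outcrop 1→Outcrop 3 = (-241, 42, 0).
Normal n = (Outcrop 1→Outcrop 2) × (Outcrop 1→Outcrop 3) = (4998, 28679, 92227).
So ∂z/∂easting = −n_x/n_z = −0.05419 and ∂z/∂northing = −n_y/n_z = −0.31096.
Unit vector along 330° is (sin 330°, cos 330°) = (-0.5000, 0.8660).
Slope in that direction = a·(-0.5000) + b·(0.8660) = −0.24220.
Apparent dip = arctan|0.24220| = 13.6° (true dip is 17.5°, so apparent ≤ true as expected).

13.6°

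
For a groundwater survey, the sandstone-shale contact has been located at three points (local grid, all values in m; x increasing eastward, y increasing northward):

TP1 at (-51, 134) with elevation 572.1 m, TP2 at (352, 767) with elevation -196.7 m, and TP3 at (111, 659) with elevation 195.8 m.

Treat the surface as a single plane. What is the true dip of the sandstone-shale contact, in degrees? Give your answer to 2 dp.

Let the plane be z = a·x + b·y + c.
TP2−TP1: 403a + 633b = −768.8;  TP3−TP1: 162a + 525b = −376.3.
Solving gives a = −1.51723, b = −0.24859.
Gradient magnitude |∇z| = √(a² + b²) = √(2.30199 + 0.06180) = 1.53746.
True dip = arctan(1.53746) = 56.96°, dipping toward E (azimuth ≈ 081°).

56.96°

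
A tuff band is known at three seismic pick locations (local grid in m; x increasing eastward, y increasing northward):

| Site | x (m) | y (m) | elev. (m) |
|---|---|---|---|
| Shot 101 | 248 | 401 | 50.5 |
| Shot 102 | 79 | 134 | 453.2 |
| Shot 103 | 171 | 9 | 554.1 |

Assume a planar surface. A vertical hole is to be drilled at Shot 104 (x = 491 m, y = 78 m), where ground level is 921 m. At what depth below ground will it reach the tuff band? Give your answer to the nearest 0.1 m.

Two edge vectors: Shot 101→Shot 102 = (-169, -267, 402.7), Shot 101→Shot 103 = (-77, -392, 503.6).
Normal n = (Shot 101→Shot 102) × (Shot 101→Shot 103) = (23397.2, 54100.5, 45689).
So ∂z/∂x = −n_x/n_z = −0.51210 and ∂z/∂y = −n_y/n_z = −1.18410.
Intercept c from Shot 101: 50.5 + 127.00 + 474.83 = 652.33.
At (491, 78): z_contact = −251.44 − 92.36 + 652.33 = 308.53 m.
Depth below ground = 921 − 308.53 = 612.5 m.

612.5 m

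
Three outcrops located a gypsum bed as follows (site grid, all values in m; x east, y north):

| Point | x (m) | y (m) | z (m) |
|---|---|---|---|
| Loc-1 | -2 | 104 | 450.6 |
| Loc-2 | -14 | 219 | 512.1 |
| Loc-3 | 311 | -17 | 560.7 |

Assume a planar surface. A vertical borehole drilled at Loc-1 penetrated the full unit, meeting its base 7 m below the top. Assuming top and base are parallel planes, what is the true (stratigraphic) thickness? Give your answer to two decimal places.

5.38 m

Two edge vectors: Loc-1→Loc-2 = (-12, 115, 61.5), Loc-1→Loc-3 = (313, -121, 110.1).
Normal n = (Loc-1→Loc-2) × (Loc-1→Loc-3) = (20103, 20570.7, -34543).
So ∂z/∂x = −n_x/n_z = 0.58197 and ∂z/∂y = −n_y/n_z = 0.59551.
|∇z| = √(a²+b²) = 0.83266, so dip δ = arctan(0.83266) = 39.78°.
True thickness = vertical thickness × cos δ = 7 × cos 39.78° = 5.38 m.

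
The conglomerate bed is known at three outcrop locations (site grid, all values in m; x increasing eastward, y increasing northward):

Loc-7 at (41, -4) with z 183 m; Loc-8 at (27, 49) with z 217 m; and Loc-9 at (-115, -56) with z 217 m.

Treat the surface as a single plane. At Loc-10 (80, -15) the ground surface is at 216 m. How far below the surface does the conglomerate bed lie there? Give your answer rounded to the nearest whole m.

54 m

Two edge vectors: Loc-7→Loc-8 = (-14, 53, 34), Loc-7→Loc-9 = (-156, -52, 34).
Normal n = (Loc-7→Loc-8) × (Loc-7→Loc-9) = (3570, -4828, 8996).
So ∂z/∂x = −n_x/n_z = −0.39684 and ∂z/∂y = −n_y/n_z = 0.53668.
Intercept c from Loc-7: 183 + 16.27 + 2.15 = 201.42.
At (80, -15): z_contact = −31.7 − 8.1 + 201.42 = 161.6 m.
Depth below ground = 216 − 161.6 = 54 m.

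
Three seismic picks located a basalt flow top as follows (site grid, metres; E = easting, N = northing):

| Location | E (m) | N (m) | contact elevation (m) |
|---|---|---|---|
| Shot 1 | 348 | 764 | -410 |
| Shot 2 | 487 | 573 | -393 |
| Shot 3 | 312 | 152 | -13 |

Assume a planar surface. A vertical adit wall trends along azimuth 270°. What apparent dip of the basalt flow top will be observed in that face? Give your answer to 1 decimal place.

35.4°

Let the plane be z = a·E + b·N + c.
Shot 2−Shot 1: 139a − 191b = 17;  Shot 3−Shot 1: −36a − 612b = 397.
Solving gives a = −0.71155, b = −0.60684.
Unit vector along 270° is (sin 270°, cos 270°) = (-1.0000, -0.0000).
Slope in that direction = a·(-1.0000) + b·(-0.0000) = 0.71155.
Apparent dip = arctan|0.71155| = 35.4° (true dip is 43.1°, so apparent ≤ true as expected).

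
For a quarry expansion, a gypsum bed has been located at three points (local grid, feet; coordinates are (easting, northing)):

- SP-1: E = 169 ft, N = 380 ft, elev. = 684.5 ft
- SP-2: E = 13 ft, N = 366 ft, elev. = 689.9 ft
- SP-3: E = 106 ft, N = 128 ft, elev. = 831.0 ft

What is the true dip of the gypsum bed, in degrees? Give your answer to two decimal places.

30.38°

Two edge vectors: SP-1→SP-2 = (-156, -14, 5.4), SP-1→SP-3 = (-63, -252, 146.5).
Normal n = (SP-1→SP-2) × (SP-1→SP-3) = (-690.2, 22513.8, 38430).
So ∂z/∂E = −n_x/n_z = 0.01796 and ∂z/∂N = −n_y/n_z = −0.58584.
Gradient magnitude |∇z| = √(a² + b²) = √(0.00032 + 0.34321) = 0.58611.
True dip = arctan(0.58611) = 30.38°, dipping toward N (azimuth ≈ 358°).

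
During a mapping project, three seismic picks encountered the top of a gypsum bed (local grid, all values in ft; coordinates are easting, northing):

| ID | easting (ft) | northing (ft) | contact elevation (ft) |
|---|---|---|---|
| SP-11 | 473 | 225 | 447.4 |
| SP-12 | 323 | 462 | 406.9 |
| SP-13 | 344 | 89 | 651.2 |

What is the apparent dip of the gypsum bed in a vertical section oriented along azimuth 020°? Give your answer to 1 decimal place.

43.4°

Two edge vectors: SP-11→SP-12 = (-150, 237, -40.5), SP-11→SP-13 = (-129, -136, 203.8).
Normal n = (SP-11→SP-12) × (SP-11→SP-13) = (42792.6, 35794.5, 50973).
So ∂z/∂easting = −n_x/n_z = −0.83952 and ∂z/∂northing = −n_y/n_z = −0.70222.
Unit vector along 020° is (sin 20°, cos 20°) = (0.3420, 0.9397).
Slope in that direction = a·(0.3420) + b·(0.9397) = −0.94701.
Apparent dip = arctan|0.94701| = 43.4° (true dip is 47.6°, so apparent ≤ true as expected).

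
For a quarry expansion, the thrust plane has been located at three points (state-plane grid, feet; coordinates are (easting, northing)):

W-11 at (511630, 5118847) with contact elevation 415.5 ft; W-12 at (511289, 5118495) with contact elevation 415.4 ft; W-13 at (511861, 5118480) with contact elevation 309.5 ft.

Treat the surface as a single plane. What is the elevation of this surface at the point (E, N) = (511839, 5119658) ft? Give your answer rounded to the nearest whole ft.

520 ft

Two edge vectors: W-11→W-12 = (-341, -352, -0.1), W-11→W-13 = (231, -367, -106).
Normal n = (W-11→W-12) × (W-11→W-13) = (37275.3, -36169.1, 206459).
So ∂z/∂E = −n_x/n_z = −0.18054577 and ∂z/∂N = −n_y/n_z = 0.17518781.
Intercept c from W-11: 415.5 + 92372.63 − 896759.59 = −803971.46.
At (511839, 5119658): z = −92410.4 + 896901.7 − 803971.46 = 519.8 ft.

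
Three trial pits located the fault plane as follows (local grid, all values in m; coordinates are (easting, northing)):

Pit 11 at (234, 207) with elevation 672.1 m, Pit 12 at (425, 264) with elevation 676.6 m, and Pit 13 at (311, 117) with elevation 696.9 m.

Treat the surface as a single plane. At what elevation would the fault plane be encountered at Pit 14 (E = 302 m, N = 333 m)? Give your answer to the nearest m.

Let the plane be z = a·E + b·N + c.
Pit 12−Pit 11: 191a + 57b = 4.5;  Pit 13−Pit 11: 77a − 90b = 24.8.
Solving gives a = 0.08428, b = −0.20345.
Then c = 672.1 − a·234 − b·207 = 694.49.
At (302, 333): z = 25.5 − 67.7 + 694.49 = 652.2 m.

652 m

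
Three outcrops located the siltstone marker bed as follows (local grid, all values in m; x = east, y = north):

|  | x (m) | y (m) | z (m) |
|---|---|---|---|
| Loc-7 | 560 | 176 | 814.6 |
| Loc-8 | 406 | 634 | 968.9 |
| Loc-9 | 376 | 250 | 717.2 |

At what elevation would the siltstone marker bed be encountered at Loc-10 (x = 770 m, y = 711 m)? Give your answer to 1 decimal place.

1294.6 m

Two edge vectors: Loc-7→Loc-8 = (-154, 458, 154.3), Loc-7→Loc-9 = (-184, 74, -97.4).
Normal n = (Loc-7→Loc-8) × (Loc-7→Loc-9) = (-56027.4, -43390.8, 72876).
So ∂z/∂x = −n_x/n_z = 0.76880 and ∂z/∂y = −n_y/n_z = 0.59541.
Intercept c from Loc-7: 814.6 − 430.53 − 104.79 = 279.28.
At (770, 711): z = 592.0 + 423.3 + 279.28 = 1294.6 m.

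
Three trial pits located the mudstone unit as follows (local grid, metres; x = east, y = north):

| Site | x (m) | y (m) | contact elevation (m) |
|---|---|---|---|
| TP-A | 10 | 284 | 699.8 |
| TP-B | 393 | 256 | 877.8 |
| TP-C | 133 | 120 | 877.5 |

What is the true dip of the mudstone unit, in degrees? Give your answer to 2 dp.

41.29°

Let the plane be z = a·x + b·y + c.
TP-B−TP-A: 383a − 28b = 178;  TP-C−TP-A: 123a − 164b = 177.7.
Solving gives a = 0.40790, b = −0.77761.
Gradient magnitude |∇z| = √(a² + b²) = √(0.16639 + 0.60468) = 0.87810.
True dip = arctan(0.87810) = 41.29°, dipping toward NNW (azimuth ≈ 332°).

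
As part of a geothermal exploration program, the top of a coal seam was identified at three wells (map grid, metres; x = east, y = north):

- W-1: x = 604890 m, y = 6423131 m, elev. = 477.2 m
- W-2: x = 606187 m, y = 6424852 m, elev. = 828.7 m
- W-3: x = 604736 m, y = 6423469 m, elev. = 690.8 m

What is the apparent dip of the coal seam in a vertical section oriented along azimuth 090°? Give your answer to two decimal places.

Two edge vectors: W-1→W-2 = (1297, 1721, 351.5), W-1→W-3 = (-154, 338, 213.6).
Normal n = (W-1→W-2) × (W-1→W-3) = (248798.6, -331170.2, 703420).
So ∂z/∂x = −n_x/n_z = −0.35370 and ∂z/∂y = −n_y/n_z = 0.47080.
Unit vector along 090° is (sin 90°, cos 90°) = (1.0000, 0.0000).
Slope in that direction = a·(1.0000) + b·(0.0000) = −0.35370.
Apparent dip = arctan|0.35370| = 19.48° (true dip is 30.5°, so apparent ≤ true as expected).

19.48°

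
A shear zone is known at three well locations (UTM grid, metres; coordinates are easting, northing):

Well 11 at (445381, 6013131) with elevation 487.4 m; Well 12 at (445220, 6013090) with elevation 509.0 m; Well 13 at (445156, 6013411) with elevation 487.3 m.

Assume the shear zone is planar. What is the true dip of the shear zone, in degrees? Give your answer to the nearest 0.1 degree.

Two edge vectors: Well 11→Well 12 = (-161, -41, 21.6), Well 11→Well 13 = (-225, 280, -0.1).
Normal n = (Well 11→Well 12) × (Well 11→Well 13) = (-6043.9, -4876.1, -54305).
So ∂z/∂easting = −n_x/n_z = −0.11130 and ∂z/∂northing = −n_y/n_z = −0.08979.
Gradient magnitude |∇z| = √(a² + b²) = √(0.01239 + 0.00806) = 0.14300.
True dip = arctan(0.14300) = 8.1°, dipping toward NE (azimuth ≈ 051°).

8.1°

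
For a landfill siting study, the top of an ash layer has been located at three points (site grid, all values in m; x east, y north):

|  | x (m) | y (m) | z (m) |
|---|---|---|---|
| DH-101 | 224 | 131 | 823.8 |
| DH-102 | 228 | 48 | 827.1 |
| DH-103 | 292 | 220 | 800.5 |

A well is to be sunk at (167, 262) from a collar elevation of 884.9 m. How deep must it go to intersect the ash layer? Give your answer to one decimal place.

52.5 m

Let the plane be z = a·x + b·y + c.
DH-102−DH-101: 4a − 83b = 3.3;  DH-103−DH-101: 68a + 89b = −23.3.
Solving gives a = −0.27337, b = −0.05293.
Then c = 823.8 − a·224 − b·131 = 891.97.
At (167, 262): z_contact = −45.65 − 13.87 + 891.97 = 832.45 m.
Depth below ground = 884.9 − 832.45 = 52.5 m.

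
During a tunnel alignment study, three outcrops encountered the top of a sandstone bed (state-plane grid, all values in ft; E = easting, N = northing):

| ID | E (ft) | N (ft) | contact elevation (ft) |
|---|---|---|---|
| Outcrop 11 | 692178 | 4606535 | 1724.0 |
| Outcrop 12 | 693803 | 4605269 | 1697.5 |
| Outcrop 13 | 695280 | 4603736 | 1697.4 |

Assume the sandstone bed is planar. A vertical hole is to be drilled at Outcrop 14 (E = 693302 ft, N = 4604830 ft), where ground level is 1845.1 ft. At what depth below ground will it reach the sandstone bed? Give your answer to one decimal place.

87.4 ft

Let the plane be z = a·E + b·N + c.
Outcrop 12−Outcrop 11: 1625a − 1266b = −26.5;  Outcrop 13−Outcrop 11: 3102a − 2799b = −26.6.
Solving gives a = −0.065188501, b = −0.062741954.
Then c = 1724 − a·692178 − b·4606535 = 335869.06.
At (693302, 4604830): z_contact = −45195.32 − 288916.03 + 335869.06 = 1757.70 ft.
Depth below ground = 1845.1 − 1757.70 = 87.4 ft.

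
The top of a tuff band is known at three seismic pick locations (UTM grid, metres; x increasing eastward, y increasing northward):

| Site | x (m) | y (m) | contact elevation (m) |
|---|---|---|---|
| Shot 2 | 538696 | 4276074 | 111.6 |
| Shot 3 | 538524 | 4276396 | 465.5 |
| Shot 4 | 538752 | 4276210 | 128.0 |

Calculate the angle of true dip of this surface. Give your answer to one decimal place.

Two edge vectors: Shot 2→Shot 3 = (-172, 322, 353.9), Shot 2→Shot 4 = (56, 136, 16.4).
Normal n = (Shot 2→Shot 3) × (Shot 2→Shot 4) = (-42849.6, 22639.2, -41424).
So ∂z/∂x = −n_x/n_z = −1.03441 and ∂z/∂y = −n_y/n_z = 0.54652.
Gradient magnitude |∇z| = √(a² + b²) = √(1.07001 + 0.29869) = 1.16992.
True dip = arctan(1.16992) = 49.5°, dipping toward ESE (azimuth ≈ 118°).

49.5°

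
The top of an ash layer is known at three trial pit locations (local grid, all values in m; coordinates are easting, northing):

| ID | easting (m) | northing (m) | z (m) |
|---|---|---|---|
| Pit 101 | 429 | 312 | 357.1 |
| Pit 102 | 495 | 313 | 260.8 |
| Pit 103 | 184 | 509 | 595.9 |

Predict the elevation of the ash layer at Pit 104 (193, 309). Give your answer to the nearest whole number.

Two edge vectors: Pit 101→Pit 102 = (66, 1, -96.3), Pit 101→Pit 103 = (-245, 197, 238.8).
Normal n = (Pit 101→Pit 102) × (Pit 101→Pit 103) = (19209.9, 7832.7, 13247).
So ∂z/∂easting = −n_x/n_z = −1.45013 and ∂z/∂northing = −n_y/n_z = −0.59128.
Intercept c from Pit 101: 357.1 + 622.11 + 184.48 = 1163.69.
At (193, 309): z = −279.9 − 182.7 + 1163.69 = 701.1 m.

701 m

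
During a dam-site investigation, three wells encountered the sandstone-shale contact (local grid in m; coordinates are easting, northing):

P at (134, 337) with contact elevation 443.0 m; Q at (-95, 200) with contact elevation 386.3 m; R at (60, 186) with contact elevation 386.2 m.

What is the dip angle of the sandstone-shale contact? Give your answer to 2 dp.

Let the plane be z = a·easting + b·northing + c.
Q−P: −229a − 137b = −56.7;  R−P: −74a − 151b = −56.8.
Solving gives a = 0.03192, b = 0.36052.
Gradient magnitude |∇z| = √(a² + b²) = √(0.00102 + 0.12997) = 0.36193.
True dip = arctan(0.36193) = 19.90°, dipping toward S (azimuth ≈ 185°).

19.90°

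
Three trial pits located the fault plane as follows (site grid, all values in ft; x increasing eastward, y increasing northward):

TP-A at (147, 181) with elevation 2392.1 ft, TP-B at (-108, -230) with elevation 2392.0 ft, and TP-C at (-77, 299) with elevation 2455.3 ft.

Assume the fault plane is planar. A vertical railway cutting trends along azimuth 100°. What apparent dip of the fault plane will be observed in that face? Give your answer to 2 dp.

13.08°

Let the plane be z = a·x + b·y + c.
TP-B−TP-A: −255a − 411b = −0.1;  TP-C−TP-A: −224a + 118b = 63.2.
Solving gives a = −0.21255, b = 0.13212.
Unit vector along 100° is (sin 100°, cos 100°) = (0.9848, -0.1736).
Slope in that direction = a·(0.9848) + b·(-0.1736) = −0.23226.
Apparent dip = arctan|0.23226| = 13.08° (true dip is 14.1°, so apparent ≤ true as expected).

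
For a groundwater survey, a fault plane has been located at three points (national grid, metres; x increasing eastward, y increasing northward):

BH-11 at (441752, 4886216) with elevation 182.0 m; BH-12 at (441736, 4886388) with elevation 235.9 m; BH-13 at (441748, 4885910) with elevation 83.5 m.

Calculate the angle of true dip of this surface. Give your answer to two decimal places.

Two edge vectors: BH-11→BH-12 = (-16, 172, 53.9), BH-11→BH-13 = (-4, -306, -98.5).
Normal n = (BH-11→BH-12) × (BH-11→BH-13) = (-448.6, -1791.6, 5584).
So ∂z/∂x = −n_x/n_z = 0.08034 and ∂z/∂y = −n_y/n_z = 0.32085.
Gradient magnitude |∇z| = √(a² + b²) = √(0.00645 + 0.10294) = 0.33075.
True dip = arctan(0.33075) = 18.30°, dipping toward SSW (azimuth ≈ 194°).

18.30°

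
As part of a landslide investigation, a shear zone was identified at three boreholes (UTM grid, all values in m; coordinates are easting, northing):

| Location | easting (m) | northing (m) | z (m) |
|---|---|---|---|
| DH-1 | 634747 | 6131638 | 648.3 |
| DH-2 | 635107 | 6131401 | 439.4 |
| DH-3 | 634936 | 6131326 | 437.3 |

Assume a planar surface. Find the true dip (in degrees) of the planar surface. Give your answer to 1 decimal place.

Two edge vectors: DH-1→DH-2 = (360, -237, -208.9), DH-1→DH-3 = (189, -312, -211).
Normal n = (DH-1→DH-2) × (DH-1→DH-3) = (-15169.8, 36477.9, -67527).
So ∂z/∂easting = −n_x/n_z = −0.22465 and ∂z/∂northing = −n_y/n_z = 0.54020.
Gradient magnitude |∇z| = √(a² + b²) = √(0.05047 + 0.29181) = 0.58505.
True dip = arctan(0.58505) = 30.3°, dipping toward SSE (azimuth ≈ 157°).

30.3°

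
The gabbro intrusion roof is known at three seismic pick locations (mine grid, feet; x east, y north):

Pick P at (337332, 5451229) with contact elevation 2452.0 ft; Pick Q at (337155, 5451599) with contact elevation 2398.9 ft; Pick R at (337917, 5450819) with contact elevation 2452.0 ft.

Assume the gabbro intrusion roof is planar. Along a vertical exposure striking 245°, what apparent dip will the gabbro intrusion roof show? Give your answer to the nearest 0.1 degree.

12.9°

Two edge vectors: Pick P→Pick Q = (-177, 370, -53.1), Pick P→Pick R = (585, -410, 0).
Normal n = (Pick P→Pick Q) × (Pick P→Pick R) = (-21771, -31063.5, -143880).
So ∂z/∂x = −n_x/n_z = −0.15131 and ∂z/∂y = −n_y/n_z = −0.21590.
Unit vector along 245° is (sin 245°, cos 245°) = (-0.9063, -0.4226).
Slope in that direction = a·(-0.9063) + b·(-0.4226) = 0.22838.
Apparent dip = arctan|0.22838| = 12.9° (true dip is 14.8°, so apparent ≤ true as expected).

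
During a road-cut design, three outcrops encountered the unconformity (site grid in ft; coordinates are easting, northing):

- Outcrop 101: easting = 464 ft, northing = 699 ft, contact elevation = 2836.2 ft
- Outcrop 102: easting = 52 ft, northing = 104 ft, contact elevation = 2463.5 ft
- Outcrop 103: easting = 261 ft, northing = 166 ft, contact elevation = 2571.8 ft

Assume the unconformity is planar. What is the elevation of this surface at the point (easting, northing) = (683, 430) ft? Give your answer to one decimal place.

Two edge vectors: Outcrop 101→Outcrop 102 = (-412, -595, -372.7), Outcrop 101→Outcrop 103 = (-203, -533, -264.4).
Normal n = (Outcrop 101→Outcrop 102) × (Outcrop 101→Outcrop 103) = (-41331.1, -33274.7, 98811).
So ∂z/∂easting = −n_x/n_z = 0.41828 and ∂z/∂northing = −n_y/n_z = 0.33675.
Intercept c from Outcrop 101: 2836.2 − 194.08 − 235.39 = 2406.73.
At (683, 430): z = 285.7 + 144.8 + 2406.73 = 2837.2 ft.

2837.2 ft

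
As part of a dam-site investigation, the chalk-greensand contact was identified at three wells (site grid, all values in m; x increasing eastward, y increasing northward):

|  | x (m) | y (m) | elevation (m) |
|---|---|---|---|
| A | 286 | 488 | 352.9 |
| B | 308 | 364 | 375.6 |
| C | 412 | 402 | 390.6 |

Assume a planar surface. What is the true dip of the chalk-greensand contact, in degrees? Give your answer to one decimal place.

13.9°

Let the plane be z = a·x + b·y + c.
B−A: 22a − 124b = 22.7;  C−A: 126a − 86b = 37.7.
Solving gives a = 0.19827, b = −0.14789.
Gradient magnitude |∇z| = √(a² + b²) = √(0.03931 + 0.02187) = 0.24735.
True dip = arctan(0.24735) = 13.9°, dipping toward NW (azimuth ≈ 307°).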